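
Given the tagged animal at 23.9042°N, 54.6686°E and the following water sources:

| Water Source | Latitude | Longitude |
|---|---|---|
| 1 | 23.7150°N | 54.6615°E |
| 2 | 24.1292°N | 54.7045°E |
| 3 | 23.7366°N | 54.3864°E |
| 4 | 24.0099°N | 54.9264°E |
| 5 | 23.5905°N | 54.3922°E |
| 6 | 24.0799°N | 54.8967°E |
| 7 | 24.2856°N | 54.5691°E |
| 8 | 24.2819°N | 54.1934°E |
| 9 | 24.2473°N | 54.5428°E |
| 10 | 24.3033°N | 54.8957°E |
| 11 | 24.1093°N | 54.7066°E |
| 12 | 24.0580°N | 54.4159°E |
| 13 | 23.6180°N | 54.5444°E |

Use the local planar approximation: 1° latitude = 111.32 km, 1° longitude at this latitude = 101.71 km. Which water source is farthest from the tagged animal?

8

Distances from 23.9042°N, 54.6686°E:
1: 21.0741 km
2: 25.3118 km
3: 34.2335 km
4: 28.7399 km
5: 44.8308 km
6: 30.3446 km
7: 43.6469 km
8: 64.0614 km
9: 40.2801 km
10: 50.0736 km
11: 23.1566 km
12: 30.8825 km
13: 34.2728 km
Maximum: 8 at 64.0614 km.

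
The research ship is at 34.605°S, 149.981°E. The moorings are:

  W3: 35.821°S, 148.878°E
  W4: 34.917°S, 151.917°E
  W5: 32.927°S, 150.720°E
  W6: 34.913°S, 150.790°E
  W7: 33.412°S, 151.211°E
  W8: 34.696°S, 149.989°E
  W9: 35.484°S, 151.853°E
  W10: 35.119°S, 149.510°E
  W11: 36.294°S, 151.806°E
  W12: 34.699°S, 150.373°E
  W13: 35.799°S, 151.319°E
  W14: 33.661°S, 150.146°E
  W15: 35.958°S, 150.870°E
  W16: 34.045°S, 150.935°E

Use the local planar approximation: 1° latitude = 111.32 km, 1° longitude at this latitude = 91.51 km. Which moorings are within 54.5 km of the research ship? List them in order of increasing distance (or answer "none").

W8, W12

Distances from 34.605°S, 149.981°E:
W3: 168.854 km
W4: 180.536 km
W5: 198.660 km
W6: 81.586 km
W7: 174.087 km
W8: 10.157 km
W9: 197.283 km
W10: 71.636 km
W11: 251.480 km
W12: 37.367 km
W13: 180.716 km
W14: 106.165 km
W15: 171.182 km
W16: 107.273 km
Threshold 54.5 km: W8 (10.157 km), W12 (37.367 km) are within range.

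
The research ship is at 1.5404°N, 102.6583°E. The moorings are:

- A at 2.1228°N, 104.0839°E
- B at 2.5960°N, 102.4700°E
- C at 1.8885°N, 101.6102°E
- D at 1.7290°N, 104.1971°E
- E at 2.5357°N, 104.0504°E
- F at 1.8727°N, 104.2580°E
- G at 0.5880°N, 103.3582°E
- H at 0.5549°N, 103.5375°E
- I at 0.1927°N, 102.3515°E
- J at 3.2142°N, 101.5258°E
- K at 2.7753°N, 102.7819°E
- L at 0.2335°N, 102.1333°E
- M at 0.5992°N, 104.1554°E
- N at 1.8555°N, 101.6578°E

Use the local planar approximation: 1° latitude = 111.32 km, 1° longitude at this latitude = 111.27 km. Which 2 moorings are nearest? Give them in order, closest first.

Distances from 1.5404°N, 102.6583°E:
A: √((0.5824·111.32)² + (1.4256·111.27)²) = √(4203.287807 + 25162.370309) = 171.3641 km
B: √((1.0556·111.32)² + (-0.1883·111.27)²) = √(13808.457208 + 438.992212) = 119.3627 km
C: √((0.3481·111.32)² + (-1.0481·111.27)²) = √(1501.600630 + 13600.711176) = 122.8915 km
D: √((0.1886·111.32)² + (1.5388·111.27)²) = √(440.788009 + 29317.067799) = 172.5047 km
E: √((0.9953·111.32)² + (1.3921·111.27)²) = √(12275.930004 + 23993.689978) = 190.4458 km
F: √((0.3323·111.32)² + (1.5997·111.27)²) = √(1368.381134 + 31683.508366) = 181.8018 km
G: √((-0.9524·111.32)² + (0.6999·111.27)²) = √(11240.488064 + 6064.963103) = 131.5502 km
H: √((-0.9855·111.32)² + (0.8792·111.27)²) = √(12035.375718 + 9570.431847) = 146.9891 km
I: √((-1.3477·111.32)² + (-0.3068·111.27)²) = √(22507.789874 + 1165.378192) = 153.8609 km
J: √((1.6738·111.32)² + (-1.1325·111.27)²) = √(34717.905953 + 15879.345476) = 224.9383 km
K: √((1.2349·111.32)² + (0.1236·111.27)²) = √(18897.744657 + 189.144239) = 138.1553 km
L: √((-1.3069·111.32)² + (-0.5250·111.27)²) = √(21165.625681 + 3412.516681) = 156.7742 km
M: √((-0.9412·111.32)² + (1.4971·111.27)²) = √(10977.671543 + 27749.668337) = 196.7926 km
N: √((0.3151·111.32)² + (-1.0005·111.27)²) = √(1230.391159 + 12393.397008) = 116.7210 km
Sorted: N (116.7210 km) < B (119.3627 km) < C (122.8915 km) < G (131.5502 km) < …

N, B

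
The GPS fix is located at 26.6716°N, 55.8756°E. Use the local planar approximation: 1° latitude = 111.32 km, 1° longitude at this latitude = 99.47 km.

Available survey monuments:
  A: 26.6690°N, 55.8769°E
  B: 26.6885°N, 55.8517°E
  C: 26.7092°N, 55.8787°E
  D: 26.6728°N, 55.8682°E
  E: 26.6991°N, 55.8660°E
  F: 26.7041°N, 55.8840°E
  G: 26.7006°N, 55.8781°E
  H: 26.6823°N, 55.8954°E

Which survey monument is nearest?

A

Distances from 26.6716°N, 55.8756°E:
A: 0.3170 km
B: 3.0317 km
C: 4.1970 km
D: 0.7481 km
E: 3.2068 km
F: 3.7131 km
G: 3.2378 km
H: 2.3017 km
Minimum: A at 0.3170 km.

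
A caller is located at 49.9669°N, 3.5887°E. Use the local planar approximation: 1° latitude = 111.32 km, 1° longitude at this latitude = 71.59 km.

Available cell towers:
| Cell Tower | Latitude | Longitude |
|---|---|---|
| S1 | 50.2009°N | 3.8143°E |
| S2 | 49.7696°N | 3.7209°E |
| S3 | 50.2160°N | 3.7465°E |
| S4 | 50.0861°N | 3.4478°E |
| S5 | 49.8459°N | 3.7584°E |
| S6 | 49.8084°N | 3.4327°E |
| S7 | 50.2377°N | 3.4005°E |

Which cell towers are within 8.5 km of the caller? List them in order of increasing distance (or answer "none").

Distances from 49.9669°N, 3.5887°E:
S1: √((0.2340·111.32)² + (0.2256·71.59)²) = √(678.544149 + 260.845240) = 30.6495 km
S2: √((-0.1973·111.32)² + (0.1322·71.59)²) = √(482.392521 + 89.571044) = 23.9158 km
S3: √((0.2491·111.32)² + (0.1578·71.59)²) = √(768.942474 + 127.619995) = 29.9427 km
S4: √((0.1192·111.32)² + (-0.1409·71.59)²) = √(176.075490 + 101.748194) = 16.6680 km
S5: √((-0.1210·111.32)² + (0.1697·71.59)²) = √(181.433357 + 147.593900) = 18.1391 km
S6: √((-0.1585·111.32)² + (-0.1560·71.59)²) = √(311.318499 + 124.725117) = 20.8817 km
S7: √((0.2708·111.32)² + (-0.1882·71.59)²) = √(908.748517 + 181.528142) = 33.0193 km
Threshold 8.5 km: none within range.

none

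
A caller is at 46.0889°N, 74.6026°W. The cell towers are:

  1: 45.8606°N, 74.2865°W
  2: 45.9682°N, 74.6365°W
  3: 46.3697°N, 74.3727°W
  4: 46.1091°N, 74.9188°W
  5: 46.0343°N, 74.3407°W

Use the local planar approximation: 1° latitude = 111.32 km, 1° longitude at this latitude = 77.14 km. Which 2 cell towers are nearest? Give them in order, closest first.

2, 5

Distances from 46.0889°N, 74.6026°W:
1: √((-0.2283·111.32)² + (0.3161·77.14)²) = √(645.889491 + 594.577213) = 35.2203 km
2: √((-0.1207·111.32)² + (-0.0339·77.14)²) = √(180.534803 + 6.838466) = 13.6884 km
3: √((0.2808·111.32)² + (0.2299·77.14)²) = √(977.103575 + 314.511994) = 35.9391 km
4: √((0.0202·111.32)² + (-0.3162·77.14)²) = √(5.056490 + 594.953468) = 24.4951 km
5: √((-0.0546·111.32)² + (0.2619·77.14)²) = √(36.942959 + 408.159835) = 21.0975 km
Sorted: 2 (13.6884 km) < 5 (21.0975 km) < 4 (24.4951 km) < 1 (35.2203 km) < …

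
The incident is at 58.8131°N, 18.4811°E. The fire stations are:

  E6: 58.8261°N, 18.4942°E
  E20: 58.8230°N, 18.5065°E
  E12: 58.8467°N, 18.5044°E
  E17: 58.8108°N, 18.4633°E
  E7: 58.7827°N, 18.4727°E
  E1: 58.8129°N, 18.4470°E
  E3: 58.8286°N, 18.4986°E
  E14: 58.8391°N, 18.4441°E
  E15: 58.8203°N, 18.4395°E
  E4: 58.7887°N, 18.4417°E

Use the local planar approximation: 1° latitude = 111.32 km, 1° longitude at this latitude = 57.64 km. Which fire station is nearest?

E17

Distances from 58.8131°N, 18.4811°E:
E6: √((0.0130·111.32)² + (0.0131·57.64)²) = √(2.094272 + 0.570152) = 1.6323 km
E20: √((0.0099·111.32)² + (0.0254·57.64)²) = √(1.214554 + 2.143460) = 1.8325 km
E12: √((0.0336·111.32)² + (0.0233·57.64)²) = √(13.990233 + 1.803681) = 3.9742 km
E17: √((-0.0023·111.32)² + (-0.0178·57.64)²) = √(0.065554 + 1.052660) = 1.0575 km
E7: √((-0.0304·111.32)² + (-0.0084·57.64)²) = √(11.452322 + 0.234426) = 3.4186 km
E1: √((-0.0002·111.32)² + (-0.0341·57.64)²) = √(0.000496 + 3.863285) = 1.9657 km
E3: √((0.0155·111.32)² + (0.0175·57.64)²) = √(2.977212 + 1.017476) = 1.9987 km
E14: √((0.0260·111.32)² + (-0.0370·57.64)²) = √(8.377088 + 4.548324) = 3.5952 km
E15: √((0.0072·111.32)² + (-0.0416·57.64)²) = √(0.642409 + 5.749560) = 2.5282 km
E4: √((-0.0244·111.32)² + (-0.0394·57.64)²) = √(7.377786 + 5.157514) = 3.5405 km
Minimum: E17 at 1.0575 km.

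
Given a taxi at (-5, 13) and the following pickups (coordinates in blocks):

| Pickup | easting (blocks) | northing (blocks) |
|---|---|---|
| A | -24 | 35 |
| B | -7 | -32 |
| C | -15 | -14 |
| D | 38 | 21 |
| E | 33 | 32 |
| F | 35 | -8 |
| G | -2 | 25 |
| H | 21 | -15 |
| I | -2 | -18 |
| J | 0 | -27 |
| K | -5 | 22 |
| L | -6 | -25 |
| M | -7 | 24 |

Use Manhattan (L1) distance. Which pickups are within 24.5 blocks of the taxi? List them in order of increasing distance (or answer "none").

Distances from (-5, 13):
A: 41 blocks
B: 47 blocks
C: 37 blocks
D: 51 blocks
E: 57 blocks
F: 61 blocks
G: 15 blocks
H: 54 blocks
I: 34 blocks
J: 45 blocks
K: 9 blocks
L: 39 blocks
M: 13 blocks
Threshold 24.5 blocks: K (9 blocks), M (13 blocks), G (15 blocks) are within range.

K, M, G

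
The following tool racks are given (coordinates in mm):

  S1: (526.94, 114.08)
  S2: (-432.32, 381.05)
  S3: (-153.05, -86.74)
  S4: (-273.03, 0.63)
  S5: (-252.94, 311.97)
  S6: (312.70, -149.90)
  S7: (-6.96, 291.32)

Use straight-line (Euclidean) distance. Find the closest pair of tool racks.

Pairwise distances:
S3–S4: √((-119.98)² + (87.37)²) = √(14395.2004 + 7633.5169) = 148.42 mm
S2–S5: √((179.38)² + (-69.08)²) = √(32177.1844 + 4772.0464) = 192.22 mm
S5–S7: √((245.98)² + (-20.65)²) = √(60506.1604 + 426.4225) = 246.85 mm
S4–S5: √((20.09)² + (311.34)²) = √(403.6081 + 96932.5956) = 311.99 mm
S1–S6: √((-214.24)² + (-263.98)²) = √(45898.7776 + 69685.4404) = 339.98 mm
S4–S7: √((266.07)² + (290.69)²) = √(70793.2449 + 84500.6761) = 394.07 mm
S3–S7: √((146.09)² + (378.06)²) = √(21342.2881 + 142929.3636) = 405.30 mm
S3–S5: √((-99.89)² + (398.71)²) = √(9978.0121 + 158969.6641) = 411.03 mm
S2–S4: √((159.29)² + (-380.42)²) = √(25373.3041 + 144719.3764) = 412.42 mm
S2–S7: √((425.36)² + (-89.73)²) = √(180931.1296 + 8051.4729) = 434.72 mm
S3–S6: √((465.75)² + (-63.16)²) = √(216923.0625 + 3989.1856) = 470.01 mm
S2–S3: √((279.27)² + (-467.79)²) = √(77991.7329 + 218827.4841) = 544.81 mm
S6–S7: √((-319.66)² + (441.22)²) = √(102182.5156 + 194675.0884) = 544.85 mm
S1–S7: √((-533.90)² + (177.24)²) = √(285049.2100 + 31414.0176) = 562.55 mm
S4–S6: √((585.73)² + (-150.53)²) = √(343079.6329 + 22659.2809) = 604.76 mm
S1–S3: √((-679.99)² + (-200.82)²) = √(462386.4001 + 40328.6724) = 709.02 mm
S5–S6: √((565.64)² + (-461.87)²) = √(319948.6096 + 213323.8969) = 730.26 mm
S1–S5: √((-779.88)² + (197.89)²) = √(608212.8144 + 39160.4521) = 804.60 mm
S1–S4: √((-799.97)² + (-113.45)²) = √(639952.0009 + 12870.9025) = 807.97 mm
S2–S6: √((745.02)² + (-530.95)²) = √(555054.8004 + 281907.9025) = 914.86 mm
S1–S2: √((-959.26)² + (266.97)²) = √(920179.7476 + 71272.9809) = 995.72 mm
Closest pair: S3–S4 at 148.42 mm.

S3 and S4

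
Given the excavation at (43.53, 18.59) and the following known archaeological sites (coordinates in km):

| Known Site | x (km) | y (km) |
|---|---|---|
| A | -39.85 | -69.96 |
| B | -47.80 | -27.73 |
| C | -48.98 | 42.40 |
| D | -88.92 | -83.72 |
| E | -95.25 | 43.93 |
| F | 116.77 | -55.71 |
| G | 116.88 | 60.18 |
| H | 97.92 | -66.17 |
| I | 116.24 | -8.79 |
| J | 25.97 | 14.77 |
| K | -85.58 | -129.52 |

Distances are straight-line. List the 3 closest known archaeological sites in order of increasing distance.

Distances from (43.53, 18.59):
A: √((-83.38)² + (-88.55)²) = √(6952.2244 + 7841.1025) = 121.63 km
B: √((-91.33)² + (-46.32)²) = √(8341.1689 + 2145.5424) = 102.40 km
C: √((-92.51)² + (23.81)²) = √(8558.1001 + 566.9161) = 95.52 km
D: √((-132.45)² + (-102.31)²) = √(17543.0025 + 10467.3361) = 167.36 km
E: √((-138.78)² + (25.34)²) = √(19259.8884 + 642.1156) = 141.07 km
F: √((73.24)² + (-74.30)²) = √(5364.0976 + 5520.4900) = 104.33 km
G: √((73.35)² + (41.59)²) = √(5380.2225 + 1729.7281) = 84.32 km
H: √((54.39)² + (-84.76)²) = √(2958.2721 + 7184.2576) = 100.71 km
I: √((72.71)² + (-27.38)²) = √(5286.7441 + 749.6644) = 77.69 km
J: √((-17.56)² + (-3.82)²) = √(308.3536 + 14.5924) = 17.97 km
K: √((-129.11)² + (-148.11)²) = √(16669.3921 + 21936.5721) = 196.48 km
Sorted: J (17.97 km) < I (77.69 km) < G (84.32 km) < C (95.52 km) < H (100.71 km) < …

J, I, G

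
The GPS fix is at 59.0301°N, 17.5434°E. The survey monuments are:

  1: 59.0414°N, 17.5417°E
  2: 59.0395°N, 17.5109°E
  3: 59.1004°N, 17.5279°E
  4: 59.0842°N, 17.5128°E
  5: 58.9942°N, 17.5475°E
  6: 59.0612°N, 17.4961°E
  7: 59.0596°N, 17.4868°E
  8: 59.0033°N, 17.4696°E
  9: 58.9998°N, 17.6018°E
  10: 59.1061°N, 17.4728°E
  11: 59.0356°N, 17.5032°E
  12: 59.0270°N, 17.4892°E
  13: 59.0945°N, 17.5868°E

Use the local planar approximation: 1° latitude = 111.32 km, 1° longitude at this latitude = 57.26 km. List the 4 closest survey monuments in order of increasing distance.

Distances from 59.0301°N, 17.5434°E:
1: √((0.0113·111.32)² + (-0.0017·57.26)²) = √(1.582353 + 0.009475) = 1.2617 km
2: √((0.0094·111.32)² + (-0.0325·57.26)²) = √(1.094970 + 3.463135) = 2.1350 km
3: √((0.0703·111.32)² + (-0.0155·57.26)²) = √(61.243083 + 0.787710) = 7.8760 km
4: √((0.0541·111.32)² + (-0.0306·57.26)²) = √(36.269446 + 3.070051) = 6.2721 km
5: √((-0.0359·111.32)² + (0.0041·57.26)²) = √(15.971117 + 0.055115) = 4.0033 km
6: √((0.0311·111.32)² + (-0.0473·57.26)²) = √(11.985804 + 7.335420) = 4.3956 km
7: √((0.0295·111.32)² + (-0.0566·57.26)²) = √(10.784262 + 10.503537) = 4.6139 km
8: √((-0.0268·111.32)² + (-0.0738·57.26)²) = √(8.900532 + 17.857284) = 5.1728 km
9: √((-0.0303·111.32)² + (0.0584·57.26)²) = √(11.377102 + 11.182229) = 4.7497 km
10: √((0.0760·111.32)² + (-0.0706·57.26)²) = √(71.577015 + 16.342259) = 9.3765 km
11: √((0.0055·111.32)² + (-0.0402·57.26)²) = √(0.374862 + 5.298523) = 2.3819 km
12: √((-0.0031·111.32)² + (-0.0542·57.26)²) = √(0.119088 + 9.631663) = 3.1226 km
13: √((0.0644·111.32)² + (0.0434·57.26)²) = √(51.394676 + 6.175642) = 7.5875 km
Sorted: 1 (1.2617 km) < 2 (2.1350 km) < 11 (2.3819 km) < 12 (3.1226 km) < 5 (4.0033 km) < 6 (4.3956 km) < …

1, 2, 11, 12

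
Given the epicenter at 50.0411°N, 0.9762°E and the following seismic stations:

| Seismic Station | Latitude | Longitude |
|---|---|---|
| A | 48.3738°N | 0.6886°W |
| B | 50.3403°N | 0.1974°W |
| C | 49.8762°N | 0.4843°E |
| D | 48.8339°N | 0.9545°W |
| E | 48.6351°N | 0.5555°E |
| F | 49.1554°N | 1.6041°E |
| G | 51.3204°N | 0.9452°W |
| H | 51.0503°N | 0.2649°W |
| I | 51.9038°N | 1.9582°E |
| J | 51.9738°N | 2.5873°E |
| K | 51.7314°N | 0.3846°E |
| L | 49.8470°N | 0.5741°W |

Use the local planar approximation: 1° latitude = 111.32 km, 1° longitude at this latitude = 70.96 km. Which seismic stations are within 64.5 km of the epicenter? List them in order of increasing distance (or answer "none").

Distances from 50.0411°N, 0.9762°E:
A: 220.0102 km
B: 89.6922 km
C: 39.4378 km
D: 191.9092 km
E: 159.3375 km
F: 108.1962 km
G: 197.1557 km
H: 142.7489 km
I: 218.7512 km
J: 243.6363 km
K: 192.7902 km
L: 112.1112 km
Threshold 64.5 km: C (39.4378 km) is within range.

C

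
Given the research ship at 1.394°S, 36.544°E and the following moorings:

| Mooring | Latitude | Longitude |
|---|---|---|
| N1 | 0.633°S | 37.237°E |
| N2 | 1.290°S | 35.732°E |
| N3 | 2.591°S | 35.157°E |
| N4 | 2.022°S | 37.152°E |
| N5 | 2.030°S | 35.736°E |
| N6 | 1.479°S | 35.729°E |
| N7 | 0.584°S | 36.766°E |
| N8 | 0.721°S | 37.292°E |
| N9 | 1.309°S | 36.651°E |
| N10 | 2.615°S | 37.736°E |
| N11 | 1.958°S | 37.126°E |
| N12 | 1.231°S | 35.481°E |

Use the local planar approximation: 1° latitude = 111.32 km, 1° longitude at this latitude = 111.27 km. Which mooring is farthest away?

N3

Distances from 1.394°S, 36.544°E:
N1: √((0.761·111.32)² + (0.693·111.27)²) = √(7176.54990 + 5945.96906) = 114.554 km
N2: √((0.104·111.32)² + (-0.812·111.27)²) = √(134.03341 + 8163.34657) = 91.090 km
N3: √((-1.197·111.32)² + (-1.387·111.27)²) = √(17755.57316 + 23818.20881) = 203.896 km
N4: √((-0.628·111.32)² + (0.608·111.27)²) = √(4887.26269 + 4576.81475) = 97.283 km
N5: √((-0.636·111.32)² + (-0.808·111.27)²) = √(5012.57203 + 8083.11761) = 114.436 km
N6: √((-0.085·111.32)² + (-0.815·111.27)²) = √(89.53323 + 8223.77829) = 91.177 km
N7: √((0.810·111.32)² + (0.222·111.27)²) = √(8130.48463 + 610.18584) = 93.492 km
N8: √((0.673·111.32)² + (0.748·111.27)²) = √(5612.76067 + 6927.22624) = 111.982 km
N9: √((0.085·111.32)² + (0.107·111.27)²) = √(89.53323 + 141.75022) = 15.208 km
N10: √((-1.221·111.32)² + (1.192·111.27)²) = √(18474.71397 + 17591.73551) = 189.912 km
N11: √((-0.564·111.32)² + (0.582·111.27)²) = √(3941.89093 + 4193.74621) = 90.198 km
N12: √((0.163·111.32)² + (-1.063·111.27)²) = √(329.24683 + 13990.16077) = 119.664 km
Maximum: N3 at 203.896 km.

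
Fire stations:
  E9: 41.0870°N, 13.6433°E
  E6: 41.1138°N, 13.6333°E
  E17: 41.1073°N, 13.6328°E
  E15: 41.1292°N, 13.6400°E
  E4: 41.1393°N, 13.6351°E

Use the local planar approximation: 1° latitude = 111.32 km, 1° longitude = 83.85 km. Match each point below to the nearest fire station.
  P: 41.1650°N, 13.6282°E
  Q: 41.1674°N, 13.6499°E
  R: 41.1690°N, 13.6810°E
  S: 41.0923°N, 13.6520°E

P at 41.1650°N, 13.6282°E:
  E9: √((-0.0780·111.32)² + (0.0151·83.85)²) = √(75.393794 + 1.603098) = 8.7748 km
  E6: √((-0.0512·111.32)² + (0.0051·83.85)²) = √(32.485258 + 0.182872) = 5.7156 km
  E17: √((-0.0577·111.32)² + (0.0046·83.85)²) = √(41.257036 + 0.148772) = 6.4347 km
  E15: √((-0.0358·111.32)² + (0.0118·83.85)²) = √(15.882265 + 0.978972) = 4.1062 km
  E4: √((-0.0257·111.32)² + (0.0069·83.85)²) = √(8.184886 + 0.334737) = 2.9188 km
  → nearest: E4 (2.9188 km)
Q at 41.1674°N, 13.6499°E:
  E9: √((-0.0804·111.32)² + (-0.0066·83.85)²) = √(80.104791 + 0.306263) = 8.9672 km
  E6: √((-0.0536·111.32)² + (-0.0166·83.85)²) = √(35.602129 + 1.937413) = 6.1270 km
  E17: √((-0.0601·111.32)² + (-0.0171·83.85)²) = √(44.760542 + 2.055883) = 6.8423 km
  E15: √((-0.0382·111.32)² + (-0.0099·83.85)²) = √(18.083110 + 0.689091) = 4.3327 km
  E4: √((-0.0281·111.32)² + (-0.0148·83.85)²) = √(9.784960 + 1.540031) = 3.3653 km
  → nearest: E4 (3.3653 km)
R at 41.1690°N, 13.6810°E:
  E9: √((-0.0820·111.32)² + (-0.0377·83.85)²) = √(83.324765 + 9.992838) = 9.6601 km
  E6: √((-0.0552·111.32)² + (-0.0477·83.85)²) = √(37.759354 + 15.997160) = 7.3319 km
  E17: √((-0.0617·111.32)² + (-0.0482·83.85)²) = √(47.175523 + 16.334288) = 7.9693 km
  E15: √((-0.0398·111.32)² + (-0.0410·83.85)²) = √(19.629649 + 11.818813) = 5.6079 km
  E4: √((-0.0297·111.32)² + (-0.0459·83.85)²) = √(10.930985 + 14.812607) = 5.0738 km
  → nearest: E4 (5.0738 km)
S at 41.0923°N, 13.6520°E:
  E9: √((-0.0053·111.32)² + (-0.0087·83.85)²) = √(0.348095 + 0.532163) = 0.9382 km
  E6: √((0.0215·111.32)² + (-0.0187·83.85)²) = √(5.728268 + 2.458608) = 2.8613 km
  E17: √((0.0150·111.32)² + (-0.0192·83.85)²) = √(2.788232 + 2.591842) = 2.3195 km
  E15: √((0.0369·111.32)² + (-0.0120·83.85)²) = √(16.873265 + 1.012438) = 4.2291 km
  E4: √((0.0470·111.32)² + (-0.0169·83.85)²) = √(27.374243 + 2.008073) = 5.4205 km
  → nearest: E9 (0.9382 km)

P→E4; Q→E4; R→E4; S→E9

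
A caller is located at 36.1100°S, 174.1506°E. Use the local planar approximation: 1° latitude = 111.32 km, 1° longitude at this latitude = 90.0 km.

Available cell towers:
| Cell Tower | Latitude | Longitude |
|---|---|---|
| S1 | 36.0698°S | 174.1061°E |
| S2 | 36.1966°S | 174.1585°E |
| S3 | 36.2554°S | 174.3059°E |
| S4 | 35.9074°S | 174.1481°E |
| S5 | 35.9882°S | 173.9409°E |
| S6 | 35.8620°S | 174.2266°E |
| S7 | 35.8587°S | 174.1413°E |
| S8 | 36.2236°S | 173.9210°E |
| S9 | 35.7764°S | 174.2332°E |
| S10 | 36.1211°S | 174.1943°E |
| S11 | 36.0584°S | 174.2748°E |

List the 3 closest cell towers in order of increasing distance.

S10, S1, S2

Distances from 36.1100°S, 174.1506°E:
S1: 6.0055 km
S2: 9.6665 km
S3: 21.3855 km
S4: 22.5546 km
S5: 23.2386 km
S6: 28.4421 km
S7: 27.9872 km
S8: 24.2265 km
S9: 37.8731 km
S10: 4.1225 km
S11: 12.5675 km
Sorted: S10 (4.1225 km) < S1 (6.0055 km) < S2 (9.6665 km) < S11 (12.5675 km) < S3 (21.3855 km) < …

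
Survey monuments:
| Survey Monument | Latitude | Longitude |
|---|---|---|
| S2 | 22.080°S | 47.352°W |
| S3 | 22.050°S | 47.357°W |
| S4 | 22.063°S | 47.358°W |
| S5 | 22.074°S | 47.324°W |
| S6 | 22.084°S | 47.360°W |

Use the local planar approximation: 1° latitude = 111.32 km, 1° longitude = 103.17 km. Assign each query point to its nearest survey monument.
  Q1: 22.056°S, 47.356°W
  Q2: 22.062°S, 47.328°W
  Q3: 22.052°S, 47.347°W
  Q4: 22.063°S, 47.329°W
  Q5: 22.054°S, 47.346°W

Q1→S3; Q2→S5; Q3→S3; Q4→S5; Q5→S3

Q1 at 22.056°S, 47.356°W:
  S2: √((-0.024·111.32)² + (0.004·103.17)²) = √(7.13787 + 0.17030) = 2.703 km
  S3: √((0.006·111.32)² + (-0.001·103.17)²) = √(0.44612 + 0.01064) = 0.676 km
  S4: √((-0.007·111.32)² + (-0.002·103.17)²) = √(0.60721 + 0.04258) = 0.806 km
  S5: √((-0.018·111.32)² + (0.032·103.17)²) = √(4.01505 + 10.89951) = 3.862 km
  S6: √((-0.028·111.32)² + (-0.004·103.17)²) = √(9.71544 + 0.17030) = 3.144 km
  → nearest: S3 (0.676 km)
Q2 at 22.062°S, 47.328°W:
  S2: √((-0.018·111.32)² + (-0.024·103.17)²) = √(4.01505 + 6.13097) = 3.185 km
  S3: √((0.012·111.32)² + (-0.029·103.17)²) = √(1.78447 + 8.95165) = 3.277 km
  S4: √((-0.001·111.32)² + (-0.030·103.17)²) = √(0.01239 + 9.57964) = 3.097 km
  S5: √((-0.012·111.32)² + (0.004·103.17)²) = √(1.78447 + 0.17030) = 1.398 km
  S6: √((-0.022·111.32)² + (-0.032·103.17)²) = √(5.99780 + 10.89951) = 4.111 km
  → nearest: S5 (1.398 km)
Q3 at 22.052°S, 47.347°W:
  S2: √((-0.028·111.32)² + (-0.005·103.17)²) = √(9.71544 + 0.26610) = 3.159 km
  S3: √((0.002·111.32)² + (-0.010·103.17)²) = √(0.04957 + 1.06440) = 1.055 km
  S4: √((-0.011·111.32)² + (-0.011·103.17)²) = √(1.49945 + 1.28793) = 1.670 km
  S5: √((-0.022·111.32)² + (0.023·103.17)²) = √(5.99780 + 5.63070) = 3.410 km
  S6: √((-0.032·111.32)² + (-0.013·103.17)²) = √(12.68955 + 1.79884) = 3.806 km
  → nearest: S3 (1.055 km)
Q4 at 22.063°S, 47.329°W:
  S2: √((-0.017·111.32)² + (-0.023·103.17)²) = √(3.58133 + 5.63070) = 3.035 km
  S3: √((0.013·111.32)² + (-0.028·103.17)²) = √(2.09427 + 8.34493) = 3.231 km
  S4: √((0.000·111.32)² + (-0.029·103.17)²) = √(0.00000 + 8.95165) = 2.992 km
  S5: √((-0.011·111.32)² + (0.005·103.17)²) = √(1.49945 + 0.26610) = 1.329 km
  S6: √((-0.021·111.32)² + (-0.031·103.17)²) = √(5.46493 + 10.22893) = 3.962 km
  → nearest: S5 (1.329 km)
Q5 at 22.054°S, 47.346°W:
  S2: √((-0.026·111.32)² + (-0.006·103.17)²) = √(8.37709 + 0.38319) = 2.960 km
  S3: √((0.004·111.32)² + (-0.011·103.17)²) = √(0.19827 + 1.28793) = 1.219 km
  S4: √((-0.009·111.32)² + (-0.012·103.17)²) = √(1.00376 + 1.53274) = 1.593 km
  S5: √((-0.020·111.32)² + (0.022·103.17)²) = √(4.95686 + 5.15172) = 3.179 km
  S6: √((-0.030·111.32)² + (-0.014·103.17)²) = √(11.15293 + 2.08623) = 3.639 km
  → nearest: S3 (1.219 km)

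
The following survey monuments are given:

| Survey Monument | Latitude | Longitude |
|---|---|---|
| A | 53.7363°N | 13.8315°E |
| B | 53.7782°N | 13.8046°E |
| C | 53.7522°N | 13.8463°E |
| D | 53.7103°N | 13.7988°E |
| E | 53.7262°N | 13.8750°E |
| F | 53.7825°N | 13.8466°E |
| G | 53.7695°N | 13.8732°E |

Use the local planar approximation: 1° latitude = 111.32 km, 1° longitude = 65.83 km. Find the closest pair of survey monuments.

A and C

Pairwise distances:
A–B: √((0.0419·111.32)² + (-0.0269·65.83)²) = √(21.755769 + 3.135828) = 4.9891 km
A–C: √((0.0159·111.32)² + (0.0148·65.83)²) = √(3.132858 + 0.949229) = 2.0204 km
A–D: √((-0.0260·111.32)² + (-0.0327·65.83)²) = √(8.377088 + 4.633863) = 3.6071 km
A–E: √((-0.0101·111.32)² + (0.0435·65.83)²) = √(1.264122 + 8.200234) = 3.0764 km
A–F: √((0.0462·111.32)² + (0.0151·65.83)²) = √(26.450284 + 0.988102) = 5.2382 km
A–G: √((0.0332·111.32)² + (0.0417·65.83)²) = √(13.659115 + 7.535634) = 4.6038 km
B–C: √((-0.0260·111.32)² + (0.0417·65.83)²) = √(8.377088 + 7.535634) = 3.9891 km
B–D: √((-0.0679·111.32)² + (-0.0058·65.83)²) = √(57.132857 + 0.145782) = 7.5683 km
B–E: √((-0.0520·111.32)² + (0.0704·65.83)²) = √(33.508353 + 21.477960) = 7.4153 km
B–F: √((0.0043·111.32)² + (0.0420·65.83)²) = √(0.229131 + 7.644451) = 2.8060 km
B–G: √((-0.0087·111.32)² + (0.0686·65.83)²) = √(0.937961 + 20.393696) = 4.6186 km
C–D: √((-0.0419·111.32)² + (-0.0475·65.83)²) = √(21.755769 + 9.777660) = 5.6155 km
C–E: √((-0.0260·111.32)² + (0.0287·65.83)²) = √(8.377088 + 3.569534) = 3.4564 km
C–F: √((0.0303·111.32)² + (0.0003·65.83)²) = √(11.377102 + 0.000390) = 3.3731 km
C–G: √((0.0173·111.32)² + (0.0269·65.83)²) = √(3.708844 + 3.135828) = 2.6162 km
D–E: √((0.0159·111.32)² + (0.0762·65.83)²) = √(3.132858 + 25.162724) = 5.3194 km
D–F: √((0.0722·111.32)² + (0.0478·65.83)²) = √(64.598256 + 9.901557) = 8.6313 km
D–G: √((0.0592·111.32)² + (0.0744·65.83)²) = √(43.429998 + 23.987975) = 8.2108 km
E–F: √((0.0563·111.32)² + (-0.0284·65.83)²) = √(39.279250 + 3.495299) = 6.5402 km
E–G: √((0.0433·111.32)² + (-0.0018·65.83)²) = √(23.233904 + 0.014041) = 4.8216 km
F–G: √((-0.0130·111.32)² + (0.0266·65.83)²) = √(2.094272 + 3.066274) = 2.2717 km
Closest pair: A–C at 2.0204 km.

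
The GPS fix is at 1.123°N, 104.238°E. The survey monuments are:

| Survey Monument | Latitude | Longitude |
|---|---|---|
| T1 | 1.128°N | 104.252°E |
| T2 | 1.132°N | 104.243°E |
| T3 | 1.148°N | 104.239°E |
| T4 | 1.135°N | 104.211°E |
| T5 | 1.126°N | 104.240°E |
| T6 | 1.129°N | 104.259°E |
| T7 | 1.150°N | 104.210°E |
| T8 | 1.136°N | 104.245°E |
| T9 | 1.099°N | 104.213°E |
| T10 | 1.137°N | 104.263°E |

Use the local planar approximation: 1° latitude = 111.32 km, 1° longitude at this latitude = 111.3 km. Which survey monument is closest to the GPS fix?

T5

Distances from 1.123°N, 104.238°E:
T1: √((0.005·111.32)² + (0.014·111.3)²) = √(0.30980 + 2.42799) = 1.655 km
T2: √((0.009·111.32)² + (0.005·111.3)²) = √(1.00376 + 0.30969) = 1.146 km
T3: √((0.025·111.32)² + (0.001·111.3)²) = √(7.74509 + 0.01239) = 2.785 km
T4: √((0.012·111.32)² + (-0.027·111.3)²) = √(1.78447 + 9.03063) = 3.289 km
T5: √((0.003·111.32)² + (0.002·111.3)²) = √(0.11153 + 0.04955) = 0.401 km
T6: √((0.006·111.32)² + (0.021·111.3)²) = √(0.44612 + 5.46297) = 2.431 km
T7: √((0.027·111.32)² + (-0.028·111.3)²) = √(9.03387 + 9.71195) = 4.330 km
T8: √((0.013·111.32)² + (0.007·111.3)²) = √(2.09427 + 0.60700) = 1.644 km
T9: √((-0.024·111.32)² + (-0.025·111.3)²) = √(7.13787 + 7.74231) = 3.857 km
T10: √((0.014·111.32)² + (0.025·111.3)²) = √(2.42886 + 7.74231) = 3.189 km
Minimum: T5 at 0.401 km.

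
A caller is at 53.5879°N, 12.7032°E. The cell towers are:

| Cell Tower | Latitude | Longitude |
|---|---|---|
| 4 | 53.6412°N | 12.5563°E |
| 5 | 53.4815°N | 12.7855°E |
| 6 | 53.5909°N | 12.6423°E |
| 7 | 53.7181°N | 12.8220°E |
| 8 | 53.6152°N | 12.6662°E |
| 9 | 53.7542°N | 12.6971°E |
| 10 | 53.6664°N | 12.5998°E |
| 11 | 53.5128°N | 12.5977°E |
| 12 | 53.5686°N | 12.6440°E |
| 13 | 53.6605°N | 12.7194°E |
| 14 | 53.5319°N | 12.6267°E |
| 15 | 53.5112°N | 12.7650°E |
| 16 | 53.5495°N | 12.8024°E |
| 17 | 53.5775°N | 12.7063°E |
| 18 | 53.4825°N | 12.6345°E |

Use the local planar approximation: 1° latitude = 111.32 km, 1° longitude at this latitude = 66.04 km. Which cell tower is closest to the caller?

Distances from 53.5879°N, 12.7032°E:
4: 11.3719 km
5: 13.0319 km
6: 4.0357 km
7: 16.4810 km
8: 3.8995 km
9: 18.5169 km
10: 11.0902 km
11: 10.8827 km
12: 4.4610 km
13: 8.1523 km
14: 8.0240 km
15: 9.4635 km
16: 7.8225 km
17: 1.1757 km
18: 12.5798 km
Minimum: 17 at 1.1757 km.

17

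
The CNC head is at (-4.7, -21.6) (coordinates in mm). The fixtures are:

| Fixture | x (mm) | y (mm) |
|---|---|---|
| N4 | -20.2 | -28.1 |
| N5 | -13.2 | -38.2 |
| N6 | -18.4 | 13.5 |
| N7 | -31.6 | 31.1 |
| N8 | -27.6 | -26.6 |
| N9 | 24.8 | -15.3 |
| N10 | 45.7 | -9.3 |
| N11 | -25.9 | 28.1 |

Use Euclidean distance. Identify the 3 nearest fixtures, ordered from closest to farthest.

N4, N5, N8

Distances from (-4.7, -21.6):
N4: √((-15.5)² + (-6.5)²) = √(240.250 + 42.250) = 16.8 mm
N5: √((-8.5)² + (-16.6)²) = √(72.250 + 275.560) = 18.6 mm
N6: √((-13.7)² + (35.1)²) = √(187.690 + 1232.010) = 37.7 mm
N7: √((-26.9)² + (52.7)²) = √(723.610 + 2777.290) = 59.2 mm
N8: √((-22.9)² + (-5.0)²) = √(524.410 + 25.000) = 23.4 mm
N9: √((29.5)² + (6.3)²) = √(870.250 + 39.690) = 30.2 mm
N10: √((50.4)² + (12.3)²) = √(2540.160 + 151.290) = 51.9 mm
N11: √((-21.2)² + (49.7)²) = √(449.440 + 2470.090) = 54.0 mm
Sorted: N4 (16.8 mm) < N5 (18.6 mm) < N8 (23.4 mm) < N9 (30.2 mm) < N6 (37.7 mm) < …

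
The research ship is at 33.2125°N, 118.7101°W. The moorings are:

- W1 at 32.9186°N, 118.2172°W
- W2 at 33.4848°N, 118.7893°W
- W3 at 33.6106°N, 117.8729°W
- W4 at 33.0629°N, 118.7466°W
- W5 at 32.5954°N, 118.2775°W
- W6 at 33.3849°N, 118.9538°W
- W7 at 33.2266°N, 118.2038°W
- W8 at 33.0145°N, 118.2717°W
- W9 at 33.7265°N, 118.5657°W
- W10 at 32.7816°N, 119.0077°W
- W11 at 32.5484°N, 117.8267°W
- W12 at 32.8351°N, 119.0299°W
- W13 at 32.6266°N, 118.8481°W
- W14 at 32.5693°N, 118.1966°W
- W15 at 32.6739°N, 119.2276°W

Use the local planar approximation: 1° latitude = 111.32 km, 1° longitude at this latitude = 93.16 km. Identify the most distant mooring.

W11

Distances from 33.2125°N, 118.7101°W:
W1: 56.3819 km
W2: 31.1975 km
W3: 89.7048 km
W4: 16.9971 km
W5: 79.6445 km
W6: 29.7279 km
W7: 47.1930 km
W8: 46.4094 km
W9: 58.7786 km
W10: 55.4035 km
W11: 110.6263 km
W12: 51.5036 km
W13: 66.4774 km
W14: 86.1113 km
W15: 76.9355 km
Maximum: W11 at 110.6263 km.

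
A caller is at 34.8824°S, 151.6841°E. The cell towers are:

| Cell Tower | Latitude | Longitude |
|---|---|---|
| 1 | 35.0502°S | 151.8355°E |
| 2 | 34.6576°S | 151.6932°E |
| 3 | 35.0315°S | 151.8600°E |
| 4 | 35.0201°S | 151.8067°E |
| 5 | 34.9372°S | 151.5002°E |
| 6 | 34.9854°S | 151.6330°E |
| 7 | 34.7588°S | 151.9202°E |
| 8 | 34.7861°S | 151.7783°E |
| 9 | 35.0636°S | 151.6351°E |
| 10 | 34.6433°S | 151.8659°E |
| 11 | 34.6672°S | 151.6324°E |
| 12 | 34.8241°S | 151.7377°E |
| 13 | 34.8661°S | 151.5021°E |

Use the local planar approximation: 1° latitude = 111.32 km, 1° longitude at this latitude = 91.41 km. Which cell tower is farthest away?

Distances from 34.8824°S, 151.6841°E:
1: 23.2477 km
2: 25.0386 km
3: 23.1089 km
4: 18.9885 km
5: 17.8830 km
6: 12.3809 km
7: 25.5948 km
8: 13.7502 km
9: 20.6625 km
10: 31.3785 km
11: 24.4178 km
12: 8.1318 km
13: 16.7353 km
Maximum: 10 at 31.3785 km.

10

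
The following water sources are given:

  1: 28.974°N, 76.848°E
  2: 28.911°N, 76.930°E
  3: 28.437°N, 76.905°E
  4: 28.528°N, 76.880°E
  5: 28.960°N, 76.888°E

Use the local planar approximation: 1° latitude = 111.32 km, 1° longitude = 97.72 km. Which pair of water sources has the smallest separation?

1 and 5

Pairwise distances:
1–2: 10.649 km
1–3: 60.038 km
1–4: 49.747 km
1–5: 4.208 km
2–3: 52.822 km
2–4: 42.915 km
2–5: 6.826 km
3–4: 10.421 km
3–5: 58.244 km
4–5: 48.097 km
Closest pair: 1–5 at 4.208 km.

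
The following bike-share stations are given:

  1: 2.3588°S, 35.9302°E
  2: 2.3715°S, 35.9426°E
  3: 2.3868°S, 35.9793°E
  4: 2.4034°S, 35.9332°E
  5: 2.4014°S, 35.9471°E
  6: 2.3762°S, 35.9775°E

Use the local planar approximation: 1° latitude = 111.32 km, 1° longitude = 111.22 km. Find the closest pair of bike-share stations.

3 and 6

Pairwise distances:
3–6: 1.1969 km
4–5: 1.5619 km
1–2: 1.9750 km
2–5: 3.3659 km
2–4: 3.7018 km
2–6: 3.9167 km
3–5: 3.9328 km
5–6: 4.3933 km
2–3: 4.4229 km
1–4: 4.9761 km
1–5: 5.1011 km
3–4: 5.4501 km
1–6: 5.6060 km
4–6: 5.7831 km
1–3: 6.2878 km
Closest pair: 3–6 at 1.1969 km.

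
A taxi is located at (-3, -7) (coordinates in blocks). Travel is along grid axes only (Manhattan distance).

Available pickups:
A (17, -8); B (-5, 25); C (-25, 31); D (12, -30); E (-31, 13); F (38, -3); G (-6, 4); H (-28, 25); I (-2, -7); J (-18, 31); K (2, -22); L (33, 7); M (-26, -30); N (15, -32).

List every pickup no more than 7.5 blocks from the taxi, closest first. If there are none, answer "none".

I

Distances from (-3, -7):
A: 21 blocks
B: 34 blocks
C: 60 blocks
D: 38 blocks
E: 48 blocks
F: 45 blocks
G: 14 blocks
H: 57 blocks
I: 1 blocks
J: 53 blocks
K: 20 blocks
L: 50 blocks
M: 46 blocks
N: 43 blocks
Threshold 7.5 blocks: I (1 blocks) is within range.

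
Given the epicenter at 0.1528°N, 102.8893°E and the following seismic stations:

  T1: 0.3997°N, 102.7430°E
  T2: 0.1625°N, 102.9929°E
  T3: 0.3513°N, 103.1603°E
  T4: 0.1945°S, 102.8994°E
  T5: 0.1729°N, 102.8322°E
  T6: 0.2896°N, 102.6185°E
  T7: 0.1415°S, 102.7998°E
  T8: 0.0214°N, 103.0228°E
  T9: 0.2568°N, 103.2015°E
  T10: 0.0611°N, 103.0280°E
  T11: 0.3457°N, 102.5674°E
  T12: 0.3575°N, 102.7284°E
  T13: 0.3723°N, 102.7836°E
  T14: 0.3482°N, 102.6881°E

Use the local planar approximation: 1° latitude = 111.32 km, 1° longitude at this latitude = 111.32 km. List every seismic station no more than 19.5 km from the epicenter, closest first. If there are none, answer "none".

T5, T2, T10

Distances from 0.1528°N, 102.8893°E:
T1: 31.9477 km
T2: 11.5832 km
T3: 37.3948 km
T4: 38.6778 km
T5: 6.7387 km
T6: 33.7736 km
T7: 34.2429 km
T8: 20.8523 km
T9: 36.6317 km
T10: 18.5095 km
T11: 41.7754 km
T12: 28.9840 km
T13: 27.1202 km
T14: 31.2218 km
Threshold 19.5 km: T5 (6.7387 km), T2 (11.5832 km), T10 (18.5095 km) are within range.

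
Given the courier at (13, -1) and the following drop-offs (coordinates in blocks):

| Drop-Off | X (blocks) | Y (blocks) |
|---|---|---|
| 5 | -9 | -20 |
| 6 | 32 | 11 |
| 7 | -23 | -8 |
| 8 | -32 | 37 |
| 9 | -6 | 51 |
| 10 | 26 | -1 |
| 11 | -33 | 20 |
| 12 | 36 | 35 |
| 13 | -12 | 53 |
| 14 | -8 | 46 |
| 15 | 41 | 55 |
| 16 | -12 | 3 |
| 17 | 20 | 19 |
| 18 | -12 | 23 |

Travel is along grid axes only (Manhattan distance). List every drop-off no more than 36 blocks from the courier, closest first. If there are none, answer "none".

10, 17, 16, 6

Distances from (13, -1):
5: 41 blocks
6: 31 blocks
7: 43 blocks
8: 83 blocks
9: 71 blocks
10: 13 blocks
11: 67 blocks
12: 59 blocks
13: 79 blocks
14: 68 blocks
15: 84 blocks
16: 29 blocks
17: 27 blocks
18: 49 blocks
Threshold 36 blocks: 10 (13 blocks), 17 (27 blocks), 16 (29 blocks), 6 (31 blocks) are within range.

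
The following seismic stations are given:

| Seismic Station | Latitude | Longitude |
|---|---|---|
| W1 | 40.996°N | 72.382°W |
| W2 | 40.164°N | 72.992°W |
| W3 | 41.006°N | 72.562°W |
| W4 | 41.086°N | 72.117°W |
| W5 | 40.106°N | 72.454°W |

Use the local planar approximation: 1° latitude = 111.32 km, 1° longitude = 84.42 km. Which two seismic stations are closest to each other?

W1 and W3

Pairwise distances:
W1–W3: √((0.010·111.32)² + (-0.180·84.42)²) = √(1.23921 + 230.90626) = 15.236 km
W1–W4: √((0.090·111.32)² + (0.265·84.42)²) = √(100.37635 + 500.47506) = 24.512 km
W3–W4: √((0.080·111.32)² + (0.445·84.42)²) = √(79.30971 + 1411.27198) = 38.608 km
W2–W5: √((-0.058·111.32)² + (0.538·84.42)²) = √(41.68717 + 2062.79109) = 45.875 km
W1–W5: √((-0.890·111.32)² + (-0.072·84.42)²) = √(9815.81600 + 36.94500) = 99.261 km
W2–W3: √((0.842·111.32)² + (0.430·84.42)²) = √(8785.58284 + 1317.73356) = 100.515 km
W3–W5: √((-0.900·111.32)² + (0.108·84.42)²) = √(10037.63534 + 83.12625) = 100.602 km
W1–W2: √((-0.832·111.32)² + (-0.610·84.42)²) = √(8578.13838 + 2651.85861) = 105.972 km
W4–W5: √((-0.980·111.32)² + (-0.337·84.42)²) = √(11901.41356 + 809.37633) = 112.742 km
W2–W4: √((0.922·111.32)² + (0.875·84.42)²) = √(10534.36198 + 5456.40756) = 126.455 km
Closest pair: W1–W3 at 15.236 km.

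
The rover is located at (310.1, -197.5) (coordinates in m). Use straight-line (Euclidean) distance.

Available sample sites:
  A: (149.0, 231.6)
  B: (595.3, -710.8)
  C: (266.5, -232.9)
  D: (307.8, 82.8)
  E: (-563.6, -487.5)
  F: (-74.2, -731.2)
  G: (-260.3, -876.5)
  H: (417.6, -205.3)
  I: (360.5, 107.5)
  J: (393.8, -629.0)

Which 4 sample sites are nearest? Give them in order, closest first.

C, H, D, I

Distances from (310.1, -197.5):
A: 458.3 m
B: 587.2 m
C: 56.2 m
D: 280.3 m
E: 920.6 m
F: 657.7 m
G: 886.8 m
H: 107.8 m
I: 309.1 m
J: 439.5 m
Sorted: C (56.2 m) < H (107.8 m) < D (280.3 m) < I (309.1 m) < J (439.5 m) < A (458.3 m) < …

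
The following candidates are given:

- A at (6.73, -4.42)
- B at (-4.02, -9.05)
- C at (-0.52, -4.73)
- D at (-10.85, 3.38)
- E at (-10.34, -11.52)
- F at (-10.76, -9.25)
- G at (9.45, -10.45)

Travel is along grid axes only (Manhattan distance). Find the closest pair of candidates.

Pairwise distances:
A–B: |-10.75| + |-4.63| = 10.75 + 4.63 = 15.38
A–C: |-7.25| + |-0.31| = 7.25 + 0.31 = 7.56
A–D: |-17.58| + |7.80| = 17.58 + 7.80 = 25.38
A–E: |-17.07| + |-7.10| = 17.07 + 7.10 = 24.17
A–F: |-17.49| + |-4.83| = 17.49 + 4.83 = 22.32
A–G: |2.72| + |-6.03| = 2.72 + 6.03 = 8.75
B–C: |3.50| + |4.32| = 3.50 + 4.32 = 7.82
B–D: |-6.83| + |12.43| = 6.83 + 12.43 = 19.26
B–E: |-6.32| + |-2.47| = 6.32 + 2.47 = 8.79
B–F: |-6.74| + |-0.20| = 6.74 + 0.20 = 6.94
B–G: |13.47| + |-1.40| = 13.47 + 1.40 = 14.87
C–D: |-10.33| + |8.11| = 10.33 + 8.11 = 18.44
C–E: |-9.82| + |-6.79| = 9.82 + 6.79 = 16.61
C–F: |-10.24| + |-4.52| = 10.24 + 4.52 = 14.76
C–G: |9.97| + |-5.72| = 9.97 + 5.72 = 15.69
D–E: |0.51| + |-14.90| = 0.51 + 14.90 = 15.41
D–F: |0.09| + |-12.63| = 0.09 + 12.63 = 12.72
D–G: |20.30| + |-13.83| = 20.30 + 13.83 = 34.13
E–F: |-0.42| + |2.27| = 0.42 + 2.27 = 2.69
E–G: |19.79| + |1.07| = 19.79 + 1.07 = 20.86
F–G: |20.21| + |-1.20| = 20.21 + 1.20 = 21.41
Closest pair: E–F at 2.69.

E and F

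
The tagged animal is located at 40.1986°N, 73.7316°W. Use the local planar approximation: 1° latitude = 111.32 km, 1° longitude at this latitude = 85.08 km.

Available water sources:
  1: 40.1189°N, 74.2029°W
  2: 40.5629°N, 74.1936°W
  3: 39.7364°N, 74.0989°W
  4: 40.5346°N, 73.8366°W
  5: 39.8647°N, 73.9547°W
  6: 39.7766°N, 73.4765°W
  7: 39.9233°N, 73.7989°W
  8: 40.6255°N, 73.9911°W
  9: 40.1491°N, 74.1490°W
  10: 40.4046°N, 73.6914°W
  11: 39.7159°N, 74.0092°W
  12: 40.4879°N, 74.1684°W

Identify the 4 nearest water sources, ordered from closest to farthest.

Distances from 40.1986°N, 73.7316°W:
1: √((-0.0797·111.32)² + (-0.4713·85.08)²) = √(78.716004 + 1607.865964) = 41.0680 km
2: √((0.3643·111.32)² + (-0.4620·85.08)²) = √(1644.616859 + 1545.037104) = 56.4770 km
3: √((-0.4622·111.32)² + (-0.3673·85.08)²) = √(2647.319006 + 976.555250) = 60.1986 km
4: √((0.3360·111.32)² + (-0.1050·85.08)²) = √(1399.023308 + 79.805636) = 38.4555 km
5: √((-0.3339·111.32)² + (-0.2231·85.08)²) = √(1381.590166 + 360.291572) = 41.7359 km
6: √((-0.4220·111.32)² + (0.2551·85.08)²) = √(2206.842287 + 471.059622) = 51.7484 km
7: √((-0.2753·111.32)² + (-0.0673·85.08)²) = √(939.201588 + 32.785748) = 31.1767 km
8: √((0.4269·111.32)² + (-0.2595·85.08)²) = √(2258.388767 + 487.449565) = 52.4007 km
9: √((-0.0495·111.32)² + (-0.4174·85.08)²) = √(30.363847 + 1261.129986) = 35.9374 km
10: √((0.2060·111.32)² + (0.0402·85.08)²) = √(525.872955 + 11.697877) = 23.1856 km
11: √((-0.4827·111.32)² + (-0.2776·85.08)²) = √(2887.360381 + 557.819749) = 58.6957 km
12: √((0.2893·111.32)² + (-0.4368·85.08)²) = √(1037.154038 + 1381.084407) = 49.1756 km
Sorted: 10 (23.1856 km) < 7 (31.1767 km) < 9 (35.9374 km) < 4 (38.4555 km) < 1 (41.0680 km) < 5 (41.7359 km) < …

10, 7, 9, 4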